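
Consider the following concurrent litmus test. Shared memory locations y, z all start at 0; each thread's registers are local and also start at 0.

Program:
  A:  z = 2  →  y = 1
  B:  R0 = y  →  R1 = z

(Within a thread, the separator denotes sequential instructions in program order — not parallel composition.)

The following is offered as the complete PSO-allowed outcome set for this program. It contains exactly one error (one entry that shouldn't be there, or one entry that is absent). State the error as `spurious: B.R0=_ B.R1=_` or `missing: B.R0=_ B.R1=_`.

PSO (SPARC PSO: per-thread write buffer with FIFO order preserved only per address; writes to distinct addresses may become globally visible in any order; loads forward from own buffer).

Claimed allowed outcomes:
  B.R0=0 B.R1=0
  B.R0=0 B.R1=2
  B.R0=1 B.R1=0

outcome vector order: (B.R0,B.R1)
PSO (4): (0,0), (0,2), (1,0), (1,2)
PSO∖claimed = {(1,2)}

missing: B.R0=1 B.R1=2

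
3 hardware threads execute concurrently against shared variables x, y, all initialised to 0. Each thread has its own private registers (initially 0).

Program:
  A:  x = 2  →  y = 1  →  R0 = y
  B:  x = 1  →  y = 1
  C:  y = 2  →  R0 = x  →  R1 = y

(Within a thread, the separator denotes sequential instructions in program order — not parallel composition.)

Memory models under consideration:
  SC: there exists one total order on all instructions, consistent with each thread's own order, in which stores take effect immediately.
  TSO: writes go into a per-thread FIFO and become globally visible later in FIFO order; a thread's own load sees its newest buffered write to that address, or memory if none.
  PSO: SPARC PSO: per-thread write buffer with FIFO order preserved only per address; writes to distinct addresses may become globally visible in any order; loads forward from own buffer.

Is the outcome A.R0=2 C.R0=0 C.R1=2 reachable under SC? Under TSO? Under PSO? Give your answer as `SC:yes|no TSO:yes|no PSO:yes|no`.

outcome vector order: (A.R0,C.R0,C.R1)
under SC → 101; 102; 111; 112; 121; 122; 211; 212; 221; 222
under TSO → 101; 102; 111; 112; 121; 122; 201; 202; 211; 212; 221; 222
under PSO → 101; 102; 111; 112; 121; 122; 201; 202; 211; 212; 221; 222
target 202 ∈ {TSO,PSO}

SC:no TSO:yes PSO:yes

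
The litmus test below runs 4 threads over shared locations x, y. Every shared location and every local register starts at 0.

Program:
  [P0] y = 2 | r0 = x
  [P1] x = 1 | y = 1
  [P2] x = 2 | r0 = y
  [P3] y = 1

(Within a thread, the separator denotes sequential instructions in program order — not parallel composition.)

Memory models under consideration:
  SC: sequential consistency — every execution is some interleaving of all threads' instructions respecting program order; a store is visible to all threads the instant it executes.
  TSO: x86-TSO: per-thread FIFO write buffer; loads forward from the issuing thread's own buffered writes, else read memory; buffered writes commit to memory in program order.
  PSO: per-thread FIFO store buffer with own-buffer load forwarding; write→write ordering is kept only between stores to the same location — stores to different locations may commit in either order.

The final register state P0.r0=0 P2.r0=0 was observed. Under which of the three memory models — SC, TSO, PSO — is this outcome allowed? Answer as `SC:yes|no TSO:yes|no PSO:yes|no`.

outcome vector order: (P0.r0,P2.r0)
SC (8): <0 1> <0 2> <1 0> <1 1> <1 2> <2 0> <2 1> <2 2>
TSO (9): <0 0> <0 1> <0 2> <1 0> <1 1> <1 2> <2 0> <2 1> <2 2>
PSO (9): <0 0> <0 1> <0 2> <1 0> <1 1> <1 2> <2 0> <2 1> <2 2>
target <0 0> ∈ {TSO,PSO}

SC:no TSO:yes PSO:yes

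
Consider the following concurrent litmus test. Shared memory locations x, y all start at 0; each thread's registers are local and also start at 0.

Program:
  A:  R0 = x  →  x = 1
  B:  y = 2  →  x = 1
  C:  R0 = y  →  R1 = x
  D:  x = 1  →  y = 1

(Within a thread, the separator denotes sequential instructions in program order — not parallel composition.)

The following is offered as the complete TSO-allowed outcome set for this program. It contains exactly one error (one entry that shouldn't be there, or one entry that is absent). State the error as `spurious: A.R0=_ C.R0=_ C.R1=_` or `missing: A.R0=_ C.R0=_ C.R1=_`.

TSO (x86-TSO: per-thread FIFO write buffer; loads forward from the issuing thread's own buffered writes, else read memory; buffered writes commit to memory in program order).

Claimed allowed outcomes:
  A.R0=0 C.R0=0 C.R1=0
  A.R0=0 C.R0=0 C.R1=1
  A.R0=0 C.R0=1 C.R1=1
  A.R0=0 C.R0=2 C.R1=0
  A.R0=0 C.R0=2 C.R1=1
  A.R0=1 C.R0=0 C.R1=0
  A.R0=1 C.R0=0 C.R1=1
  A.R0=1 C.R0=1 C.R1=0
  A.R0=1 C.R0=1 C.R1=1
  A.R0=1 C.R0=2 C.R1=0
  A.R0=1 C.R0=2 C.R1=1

spurious: A.R0=1 C.R0=1 C.R1=0

outcome vector order: (A.R0,C.R0,C.R1)
under TSO → 000; 001; 011; 020; 021; 100; 101; 111; 120; 121
claimed∖TSO = {110}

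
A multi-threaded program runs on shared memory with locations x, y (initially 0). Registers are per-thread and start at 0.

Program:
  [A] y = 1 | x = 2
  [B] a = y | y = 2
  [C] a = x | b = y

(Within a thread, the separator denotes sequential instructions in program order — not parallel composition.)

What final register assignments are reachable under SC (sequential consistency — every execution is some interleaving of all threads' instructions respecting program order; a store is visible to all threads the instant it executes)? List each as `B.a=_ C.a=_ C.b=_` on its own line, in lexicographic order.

outcome vector order: (B.a,C.a,C.b)
|SC outcomes| = 10

B.a=0 C.a=0 C.b=0
B.a=0 C.a=0 C.b=1
B.a=0 C.a=0 C.b=2
B.a=0 C.a=2 C.b=1
B.a=0 C.a=2 C.b=2
B.a=1 C.a=0 C.b=0
B.a=1 C.a=0 C.b=1
B.a=1 C.a=0 C.b=2
B.a=1 C.a=2 C.b=1
B.a=1 C.a=2 C.b=2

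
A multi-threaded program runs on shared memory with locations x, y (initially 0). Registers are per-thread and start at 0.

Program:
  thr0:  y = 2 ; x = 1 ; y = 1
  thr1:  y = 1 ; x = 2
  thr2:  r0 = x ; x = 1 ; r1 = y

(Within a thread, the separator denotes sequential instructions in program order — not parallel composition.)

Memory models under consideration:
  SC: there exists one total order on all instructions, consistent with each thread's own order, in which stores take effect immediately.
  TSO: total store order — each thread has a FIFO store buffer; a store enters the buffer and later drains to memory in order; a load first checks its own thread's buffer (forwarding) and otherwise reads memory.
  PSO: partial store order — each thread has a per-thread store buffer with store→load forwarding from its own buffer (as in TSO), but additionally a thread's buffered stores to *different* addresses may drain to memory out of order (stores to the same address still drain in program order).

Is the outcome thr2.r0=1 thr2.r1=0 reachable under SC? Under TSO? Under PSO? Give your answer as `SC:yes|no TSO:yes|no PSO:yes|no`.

SC:no TSO:no PSO:yes

outcome vector order: (thr2.r0,thr2.r1)
under SC → 00, 01, 02, 11, 12, 21, 22
under TSO → 00, 01, 02, 11, 12, 21, 22
under PSO → 00, 01, 02, 10, 11, 12, 20, 21, 22
target 10 ∈ {PSO}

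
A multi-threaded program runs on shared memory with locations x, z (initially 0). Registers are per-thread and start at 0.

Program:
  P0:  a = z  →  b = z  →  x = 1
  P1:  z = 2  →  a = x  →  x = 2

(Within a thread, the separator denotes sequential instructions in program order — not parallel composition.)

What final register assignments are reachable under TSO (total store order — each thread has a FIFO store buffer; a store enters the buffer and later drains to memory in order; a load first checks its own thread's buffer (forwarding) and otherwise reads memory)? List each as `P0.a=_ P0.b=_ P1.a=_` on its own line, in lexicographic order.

outcome vector order: (P0.a,P0.b,P1.a)
|TSO outcomes| = 6

P0.a=0 P0.b=0 P1.a=0
P0.a=0 P0.b=0 P1.a=1
P0.a=0 P0.b=2 P1.a=0
P0.a=0 P0.b=2 P1.a=1
P0.a=2 P0.b=2 P1.a=0
P0.a=2 P0.b=2 P1.a=1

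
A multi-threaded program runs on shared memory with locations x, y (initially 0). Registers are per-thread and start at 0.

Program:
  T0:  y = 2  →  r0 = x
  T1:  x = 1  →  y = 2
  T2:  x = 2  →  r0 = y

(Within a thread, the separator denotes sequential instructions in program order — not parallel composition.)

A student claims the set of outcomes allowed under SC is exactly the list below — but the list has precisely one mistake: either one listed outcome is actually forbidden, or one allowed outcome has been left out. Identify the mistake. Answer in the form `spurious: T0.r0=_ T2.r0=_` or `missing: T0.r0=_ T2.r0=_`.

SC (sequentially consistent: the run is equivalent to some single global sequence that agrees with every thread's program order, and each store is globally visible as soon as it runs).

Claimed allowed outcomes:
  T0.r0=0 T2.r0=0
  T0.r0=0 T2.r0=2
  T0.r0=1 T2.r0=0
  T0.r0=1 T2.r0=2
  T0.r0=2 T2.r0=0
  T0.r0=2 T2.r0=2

outcome vector order: (T0.r0,T2.r0)
under SC → (0,2) (1,0) (1,2) (2,0) (2,2)
claimed∖SC = {(0,0)}

spurious: T0.r0=0 T2.r0=0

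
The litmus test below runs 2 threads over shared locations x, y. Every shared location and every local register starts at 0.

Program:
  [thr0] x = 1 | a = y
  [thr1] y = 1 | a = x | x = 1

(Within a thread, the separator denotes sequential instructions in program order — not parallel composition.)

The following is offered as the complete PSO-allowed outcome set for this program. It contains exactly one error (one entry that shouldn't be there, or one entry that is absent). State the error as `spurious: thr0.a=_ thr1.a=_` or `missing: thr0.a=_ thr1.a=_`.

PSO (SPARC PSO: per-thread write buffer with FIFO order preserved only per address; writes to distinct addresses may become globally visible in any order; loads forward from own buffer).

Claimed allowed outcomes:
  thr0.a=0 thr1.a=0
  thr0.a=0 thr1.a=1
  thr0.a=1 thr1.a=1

outcome vector order: (thr0.a,thr1.a)
PSO (4): 00; 01; 10; 11
PSO∖claimed = {10}

missing: thr0.a=1 thr1.a=0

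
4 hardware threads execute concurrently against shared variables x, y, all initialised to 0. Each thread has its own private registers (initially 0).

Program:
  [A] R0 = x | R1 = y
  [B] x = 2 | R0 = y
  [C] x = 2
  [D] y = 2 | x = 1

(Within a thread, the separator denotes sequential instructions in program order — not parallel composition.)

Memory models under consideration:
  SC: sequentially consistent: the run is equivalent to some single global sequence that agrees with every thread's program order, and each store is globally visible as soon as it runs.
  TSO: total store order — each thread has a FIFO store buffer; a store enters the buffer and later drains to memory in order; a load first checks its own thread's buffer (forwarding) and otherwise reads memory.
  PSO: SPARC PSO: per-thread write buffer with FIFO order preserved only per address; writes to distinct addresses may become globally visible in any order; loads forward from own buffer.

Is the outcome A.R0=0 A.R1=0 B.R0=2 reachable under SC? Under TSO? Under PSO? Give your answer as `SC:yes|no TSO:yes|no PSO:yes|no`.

outcome vector order: (A.R0,A.R1,B.R0)
SC (10): <0 0 0> <0 0 2> <0 2 0> <0 2 2> <1 2 0> <1 2 2> <2 0 0> <2 0 2> <2 2 0> <2 2 2>
TSO (10): <0 0 0> <0 0 2> <0 2 0> <0 2 2> <1 2 0> <1 2 2> <2 0 0> <2 0 2> <2 2 0> <2 2 2>
PSO (12): <0 0 0> <0 0 2> <0 2 0> <0 2 2> <1 0 0> <1 0 2> <1 2 0> <1 2 2> <2 0 0> <2 0 2> <2 2 0> <2 2 2>
target <0 0 2> ∈ {SC,TSO,PSO}

SC:yes TSO:yes PSO:yes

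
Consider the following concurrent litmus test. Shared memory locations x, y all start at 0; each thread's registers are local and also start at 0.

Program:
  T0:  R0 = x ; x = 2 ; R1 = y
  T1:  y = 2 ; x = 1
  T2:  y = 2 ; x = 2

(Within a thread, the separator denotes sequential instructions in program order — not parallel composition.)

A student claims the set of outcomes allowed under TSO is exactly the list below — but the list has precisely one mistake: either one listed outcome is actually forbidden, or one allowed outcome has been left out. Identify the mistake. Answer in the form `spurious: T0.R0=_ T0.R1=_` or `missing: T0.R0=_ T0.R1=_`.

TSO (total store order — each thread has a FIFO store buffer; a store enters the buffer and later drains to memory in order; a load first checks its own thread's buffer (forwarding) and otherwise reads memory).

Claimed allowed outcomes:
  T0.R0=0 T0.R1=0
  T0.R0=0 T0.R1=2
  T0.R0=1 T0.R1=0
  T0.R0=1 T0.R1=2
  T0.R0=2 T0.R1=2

spurious: T0.R0=1 T0.R1=0

outcome vector order: (T0.R0,T0.R1)
TSO: 4 outcomes — {00, 02, 12, 22}
claimed∖TSO = {10}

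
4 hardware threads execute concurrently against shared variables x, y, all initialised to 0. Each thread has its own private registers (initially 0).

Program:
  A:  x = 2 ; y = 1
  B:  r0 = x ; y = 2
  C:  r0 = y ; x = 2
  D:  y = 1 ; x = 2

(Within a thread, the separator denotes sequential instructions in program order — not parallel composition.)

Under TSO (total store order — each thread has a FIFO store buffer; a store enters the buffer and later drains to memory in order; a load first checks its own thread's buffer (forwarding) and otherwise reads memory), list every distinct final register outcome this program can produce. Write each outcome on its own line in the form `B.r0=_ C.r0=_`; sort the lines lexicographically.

B.r0=0 C.r0=0
B.r0=0 C.r0=1
B.r0=0 C.r0=2
B.r0=2 C.r0=0
B.r0=2 C.r0=1
B.r0=2 C.r0=2

outcome vector order: (B.r0,C.r0)
|TSO outcomes| = 6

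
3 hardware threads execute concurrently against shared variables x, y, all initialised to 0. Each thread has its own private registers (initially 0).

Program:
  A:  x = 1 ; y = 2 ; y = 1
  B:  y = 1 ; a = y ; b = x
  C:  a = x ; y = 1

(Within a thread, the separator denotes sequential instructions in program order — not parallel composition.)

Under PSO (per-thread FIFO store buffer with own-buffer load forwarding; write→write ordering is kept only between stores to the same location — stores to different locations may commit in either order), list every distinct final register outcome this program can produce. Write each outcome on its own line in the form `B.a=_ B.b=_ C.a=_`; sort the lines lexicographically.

B.a=1 B.b=0 C.a=0
B.a=1 B.b=0 C.a=1
B.a=1 B.b=1 C.a=0
B.a=1 B.b=1 C.a=1
B.a=2 B.b=0 C.a=0
B.a=2 B.b=0 C.a=1
B.a=2 B.b=1 C.a=0
B.a=2 B.b=1 C.a=1

outcome vector order: (B.a,B.b,C.a)
|PSO outcomes| = 8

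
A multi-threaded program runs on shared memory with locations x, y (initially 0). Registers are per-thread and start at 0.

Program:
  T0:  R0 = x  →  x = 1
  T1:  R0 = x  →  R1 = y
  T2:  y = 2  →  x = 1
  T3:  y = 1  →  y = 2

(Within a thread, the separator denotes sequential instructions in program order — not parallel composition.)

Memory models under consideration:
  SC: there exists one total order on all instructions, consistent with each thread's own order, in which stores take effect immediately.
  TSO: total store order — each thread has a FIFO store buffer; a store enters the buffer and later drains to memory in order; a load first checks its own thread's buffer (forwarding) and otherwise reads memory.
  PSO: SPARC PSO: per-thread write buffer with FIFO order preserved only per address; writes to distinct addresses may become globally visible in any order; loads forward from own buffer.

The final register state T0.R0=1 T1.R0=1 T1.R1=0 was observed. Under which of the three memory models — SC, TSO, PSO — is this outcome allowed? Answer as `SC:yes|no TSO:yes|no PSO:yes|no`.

SC:no TSO:no PSO:yes

outcome vector order: (T0.R0,T1.R0,T1.R1)
[SC] allowed = {0/0/0, 0/0/1, 0/0/2, 0/1/0, 0/1/1, 0/1/2, 1/0/0, 1/0/1, 1/0/2, 1/1/1, 1/1/2}
[TSO] allowed = {0/0/0, 0/0/1, 0/0/2, 0/1/0, 0/1/1, 0/1/2, 1/0/0, 1/0/1, 1/0/2, 1/1/1, 1/1/2}
[PSO] allowed = {0/0/0, 0/0/1, 0/0/2, 0/1/0, 0/1/1, 0/1/2, 1/0/0, 1/0/1, 1/0/2, 1/1/0, 1/1/1, 1/1/2}
target 1/1/0 ∈ {PSO}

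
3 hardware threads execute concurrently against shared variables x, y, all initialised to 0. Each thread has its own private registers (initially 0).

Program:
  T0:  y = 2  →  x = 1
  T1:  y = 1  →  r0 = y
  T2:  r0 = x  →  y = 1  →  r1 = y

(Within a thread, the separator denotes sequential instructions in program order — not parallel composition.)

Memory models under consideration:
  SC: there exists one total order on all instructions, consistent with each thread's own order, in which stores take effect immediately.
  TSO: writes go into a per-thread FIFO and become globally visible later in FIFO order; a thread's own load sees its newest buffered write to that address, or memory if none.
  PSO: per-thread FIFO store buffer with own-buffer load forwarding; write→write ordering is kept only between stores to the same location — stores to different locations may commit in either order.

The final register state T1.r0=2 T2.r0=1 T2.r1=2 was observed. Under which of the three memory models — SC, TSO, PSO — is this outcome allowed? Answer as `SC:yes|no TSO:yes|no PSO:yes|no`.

SC:no TSO:no PSO:yes

outcome vector order: (T1.r0,T2.r0,T2.r1)
SC (6): 1/0/1, 1/0/2, 1/1/1, 2/0/1, 2/0/2, 2/1/1
TSO (6): 1/0/1, 1/0/2, 1/1/1, 2/0/1, 2/0/2, 2/1/1
PSO (8): 1/0/1, 1/0/2, 1/1/1, 1/1/2, 2/0/1, 2/0/2, 2/1/1, 2/1/2
target 2/1/2 ∈ {PSO}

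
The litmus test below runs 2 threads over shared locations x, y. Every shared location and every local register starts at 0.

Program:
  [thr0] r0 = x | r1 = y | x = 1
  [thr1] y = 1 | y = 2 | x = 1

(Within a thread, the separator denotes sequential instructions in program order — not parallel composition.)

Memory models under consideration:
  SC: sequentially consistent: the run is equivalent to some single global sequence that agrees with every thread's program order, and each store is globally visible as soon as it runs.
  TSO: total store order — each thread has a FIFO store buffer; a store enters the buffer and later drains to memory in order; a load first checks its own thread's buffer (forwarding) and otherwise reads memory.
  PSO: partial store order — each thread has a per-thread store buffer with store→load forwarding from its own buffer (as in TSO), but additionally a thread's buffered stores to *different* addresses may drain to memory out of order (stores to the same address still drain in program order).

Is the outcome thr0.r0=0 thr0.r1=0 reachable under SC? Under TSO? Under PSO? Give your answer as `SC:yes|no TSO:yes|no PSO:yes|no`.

SC:yes TSO:yes PSO:yes

outcome vector order: (thr0.r0,thr0.r1)
[SC] allowed = {0/0, 0/1, 0/2, 1/2}
[TSO] allowed = {0/0, 0/1, 0/2, 1/2}
[PSO] allowed = {0/0, 0/1, 0/2, 1/0, 1/1, 1/2}
target 0/0 ∈ {SC,TSO,PSO}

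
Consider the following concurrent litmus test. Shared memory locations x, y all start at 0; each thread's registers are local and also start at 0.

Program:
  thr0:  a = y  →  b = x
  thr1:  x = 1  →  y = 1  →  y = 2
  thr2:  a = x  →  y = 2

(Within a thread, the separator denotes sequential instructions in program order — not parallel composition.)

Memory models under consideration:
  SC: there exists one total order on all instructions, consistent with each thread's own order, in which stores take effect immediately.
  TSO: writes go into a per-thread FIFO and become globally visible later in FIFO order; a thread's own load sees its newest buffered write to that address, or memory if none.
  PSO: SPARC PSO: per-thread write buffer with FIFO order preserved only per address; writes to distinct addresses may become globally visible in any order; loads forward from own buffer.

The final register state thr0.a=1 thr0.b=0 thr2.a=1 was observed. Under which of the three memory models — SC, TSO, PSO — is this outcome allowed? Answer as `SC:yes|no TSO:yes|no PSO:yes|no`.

outcome vector order: (thr0.a,thr0.b,thr2.a)
[SC] allowed = {(0,0,0); (0,0,1); (0,1,0); (0,1,1); (1,1,0); (1,1,1); (2,0,0); (2,1,0); (2,1,1)}
[TSO] allowed = {(0,0,0); (0,0,1); (0,1,0); (0,1,1); (1,1,0); (1,1,1); (2,0,0); (2,1,0); (2,1,1)}
[PSO] allowed = {(0,0,0); (0,0,1); (0,1,0); (0,1,1); (1,0,0); (1,0,1); (1,1,0); (1,1,1); (2,0,0); (2,0,1); (2,1,0); (2,1,1)}
target (1,0,1) ∈ {PSO}

SC:no TSO:no PSO:yes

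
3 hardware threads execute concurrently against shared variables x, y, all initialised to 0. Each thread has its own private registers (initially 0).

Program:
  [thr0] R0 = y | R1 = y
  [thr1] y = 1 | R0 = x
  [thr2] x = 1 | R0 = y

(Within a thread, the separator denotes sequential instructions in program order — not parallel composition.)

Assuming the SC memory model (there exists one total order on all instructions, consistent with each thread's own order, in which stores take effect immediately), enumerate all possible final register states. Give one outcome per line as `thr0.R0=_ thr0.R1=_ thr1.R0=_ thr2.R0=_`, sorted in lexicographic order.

thr0.R0=0 thr0.R1=0 thr1.R0=0 thr2.R0=1
thr0.R0=0 thr0.R1=0 thr1.R0=1 thr2.R0=0
thr0.R0=0 thr0.R1=0 thr1.R0=1 thr2.R0=1
thr0.R0=0 thr0.R1=1 thr1.R0=0 thr2.R0=1
thr0.R0=0 thr0.R1=1 thr1.R0=1 thr2.R0=0
thr0.R0=0 thr0.R1=1 thr1.R0=1 thr2.R0=1
thr0.R0=1 thr0.R1=1 thr1.R0=0 thr2.R0=1
thr0.R0=1 thr0.R1=1 thr1.R0=1 thr2.R0=0
thr0.R0=1 thr0.R1=1 thr1.R0=1 thr2.R0=1

outcome vector order: (thr0.R0,thr0.R1,thr1.R0,thr2.R0)
|SC outcomes| = 9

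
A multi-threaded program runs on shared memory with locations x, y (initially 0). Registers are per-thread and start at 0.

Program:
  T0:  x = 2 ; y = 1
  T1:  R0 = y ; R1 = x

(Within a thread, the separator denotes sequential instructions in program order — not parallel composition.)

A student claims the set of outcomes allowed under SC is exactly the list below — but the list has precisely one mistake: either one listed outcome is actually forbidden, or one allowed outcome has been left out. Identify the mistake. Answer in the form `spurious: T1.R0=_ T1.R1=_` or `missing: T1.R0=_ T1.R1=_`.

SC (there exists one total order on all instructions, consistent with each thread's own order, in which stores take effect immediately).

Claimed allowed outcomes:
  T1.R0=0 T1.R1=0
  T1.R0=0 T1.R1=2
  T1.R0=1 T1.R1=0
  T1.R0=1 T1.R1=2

spurious: T1.R0=1 T1.R1=0

outcome vector order: (T1.R0,T1.R1)
under SC → <0 0> <0 2> <1 2>
claimed∖SC = {<1 0>}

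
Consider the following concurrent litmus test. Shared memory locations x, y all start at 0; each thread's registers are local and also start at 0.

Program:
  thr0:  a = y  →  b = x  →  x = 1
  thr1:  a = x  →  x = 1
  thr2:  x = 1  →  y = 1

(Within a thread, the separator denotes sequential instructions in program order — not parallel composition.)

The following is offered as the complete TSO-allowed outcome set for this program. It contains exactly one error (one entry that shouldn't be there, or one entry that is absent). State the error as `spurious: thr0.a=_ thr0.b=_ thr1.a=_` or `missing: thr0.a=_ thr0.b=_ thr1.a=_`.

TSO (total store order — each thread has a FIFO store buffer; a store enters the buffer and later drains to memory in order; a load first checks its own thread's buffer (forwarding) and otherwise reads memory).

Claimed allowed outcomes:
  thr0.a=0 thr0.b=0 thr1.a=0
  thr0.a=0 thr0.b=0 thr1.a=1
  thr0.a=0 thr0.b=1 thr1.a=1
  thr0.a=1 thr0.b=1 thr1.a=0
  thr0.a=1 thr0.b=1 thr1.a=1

missing: thr0.a=0 thr0.b=1 thr1.a=0

outcome vector order: (thr0.a,thr0.b,thr1.a)
TSO (6): 0/0/0; 0/0/1; 0/1/0; 0/1/1; 1/1/0; 1/1/1
TSO∖claimed = {0/1/0}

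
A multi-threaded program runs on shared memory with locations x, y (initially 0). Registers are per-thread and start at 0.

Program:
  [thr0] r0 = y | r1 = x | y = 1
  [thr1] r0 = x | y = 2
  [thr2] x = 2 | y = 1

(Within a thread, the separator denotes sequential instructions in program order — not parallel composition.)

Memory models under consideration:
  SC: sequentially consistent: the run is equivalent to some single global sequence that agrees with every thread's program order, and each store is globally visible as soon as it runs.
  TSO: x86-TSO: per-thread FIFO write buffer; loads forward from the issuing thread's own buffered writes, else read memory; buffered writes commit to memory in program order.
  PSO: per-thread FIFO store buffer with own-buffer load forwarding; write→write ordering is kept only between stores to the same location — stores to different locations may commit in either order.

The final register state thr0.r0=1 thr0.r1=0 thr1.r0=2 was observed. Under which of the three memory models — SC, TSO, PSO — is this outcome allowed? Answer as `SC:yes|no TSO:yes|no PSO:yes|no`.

outcome vector order: (thr0.r0,thr0.r1,thr1.r0)
under SC → 000; 002; 020; 022; 120; 122; 200; 220; 222
under TSO → 000; 002; 020; 022; 120; 122; 200; 220; 222
under PSO → 000; 002; 020; 022; 100; 102; 120; 122; 200; 220; 222
target 102 ∈ {PSO}

SC:no TSO:no PSO:yes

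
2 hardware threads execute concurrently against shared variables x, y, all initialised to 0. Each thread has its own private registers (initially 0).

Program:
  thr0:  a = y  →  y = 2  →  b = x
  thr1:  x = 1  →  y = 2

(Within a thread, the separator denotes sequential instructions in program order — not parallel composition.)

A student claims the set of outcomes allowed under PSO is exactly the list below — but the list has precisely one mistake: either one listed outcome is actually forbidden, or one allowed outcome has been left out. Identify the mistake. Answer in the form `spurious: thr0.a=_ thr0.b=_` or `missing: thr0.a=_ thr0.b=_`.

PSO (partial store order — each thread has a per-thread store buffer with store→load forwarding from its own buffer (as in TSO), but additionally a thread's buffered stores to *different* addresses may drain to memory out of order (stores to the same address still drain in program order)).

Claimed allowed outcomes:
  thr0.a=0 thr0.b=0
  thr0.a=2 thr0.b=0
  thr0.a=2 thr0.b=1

missing: thr0.a=0 thr0.b=1

outcome vector order: (thr0.a,thr0.b)
under PSO → (0,0); (0,1); (2,0); (2,1)
PSO∖claimed = {(0,1)}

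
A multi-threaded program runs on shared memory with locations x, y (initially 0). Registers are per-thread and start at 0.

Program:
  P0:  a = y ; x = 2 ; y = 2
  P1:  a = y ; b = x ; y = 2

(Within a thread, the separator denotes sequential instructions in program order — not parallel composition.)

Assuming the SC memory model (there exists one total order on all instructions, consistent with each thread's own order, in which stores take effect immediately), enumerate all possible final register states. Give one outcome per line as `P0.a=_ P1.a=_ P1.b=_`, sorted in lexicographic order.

outcome vector order: (P0.a,P1.a,P1.b)
|SC outcomes| = 4

P0.a=0 P1.a=0 P1.b=0
P0.a=0 P1.a=0 P1.b=2
P0.a=0 P1.a=2 P1.b=2
P0.a=2 P1.a=0 P1.b=0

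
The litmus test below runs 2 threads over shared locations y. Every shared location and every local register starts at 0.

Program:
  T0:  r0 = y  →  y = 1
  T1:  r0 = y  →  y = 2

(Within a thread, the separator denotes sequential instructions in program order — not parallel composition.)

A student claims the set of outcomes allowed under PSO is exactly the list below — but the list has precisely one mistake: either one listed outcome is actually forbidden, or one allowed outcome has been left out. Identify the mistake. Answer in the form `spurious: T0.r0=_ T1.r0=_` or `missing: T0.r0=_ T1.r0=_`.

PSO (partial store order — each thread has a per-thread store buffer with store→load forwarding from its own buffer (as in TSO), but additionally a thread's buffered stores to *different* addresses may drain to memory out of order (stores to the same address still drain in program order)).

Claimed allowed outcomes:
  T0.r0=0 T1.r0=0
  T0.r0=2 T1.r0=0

outcome vector order: (T0.r0,T1.r0)
under PSO → (0,0) (0,1) (2,0)
PSO∖claimed = {(0,1)}

missing: T0.r0=0 T1.r0=1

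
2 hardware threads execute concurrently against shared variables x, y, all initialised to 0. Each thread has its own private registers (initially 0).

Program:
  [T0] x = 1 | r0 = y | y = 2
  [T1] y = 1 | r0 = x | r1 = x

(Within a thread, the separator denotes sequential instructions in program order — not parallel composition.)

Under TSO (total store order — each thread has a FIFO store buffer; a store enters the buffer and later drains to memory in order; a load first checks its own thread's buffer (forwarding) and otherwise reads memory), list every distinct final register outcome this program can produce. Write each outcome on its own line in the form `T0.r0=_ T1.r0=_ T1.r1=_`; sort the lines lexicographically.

outcome vector order: (T0.r0,T1.r0,T1.r1)
|TSO outcomes| = 6

T0.r0=0 T1.r0=0 T1.r1=0
T0.r0=0 T1.r0=0 T1.r1=1
T0.r0=0 T1.r0=1 T1.r1=1
T0.r0=1 T1.r0=0 T1.r1=0
T0.r0=1 T1.r0=0 T1.r1=1
T0.r0=1 T1.r0=1 T1.r1=1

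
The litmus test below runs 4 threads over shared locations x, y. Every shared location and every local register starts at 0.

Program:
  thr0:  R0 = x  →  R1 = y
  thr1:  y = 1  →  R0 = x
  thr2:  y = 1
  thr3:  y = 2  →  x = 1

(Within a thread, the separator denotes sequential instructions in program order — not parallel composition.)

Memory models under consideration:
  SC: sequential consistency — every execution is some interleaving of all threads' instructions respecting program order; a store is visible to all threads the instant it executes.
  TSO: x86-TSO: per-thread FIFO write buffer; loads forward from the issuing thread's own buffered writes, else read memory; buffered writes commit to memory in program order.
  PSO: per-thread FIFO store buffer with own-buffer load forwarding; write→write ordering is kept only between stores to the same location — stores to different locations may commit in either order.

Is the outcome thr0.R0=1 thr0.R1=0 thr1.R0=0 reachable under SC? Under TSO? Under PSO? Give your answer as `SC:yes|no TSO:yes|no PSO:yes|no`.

SC:no TSO:no PSO:yes

outcome vector order: (thr0.R0,thr0.R1,thr1.R0)
SC (10): 000; 001; 010; 011; 020; 021; 110; 111; 120; 121
TSO (10): 000; 001; 010; 011; 020; 021; 110; 111; 120; 121
PSO (12): 000; 001; 010; 011; 020; 021; 100; 101; 110; 111; 120; 121
target 100 ∈ {PSO}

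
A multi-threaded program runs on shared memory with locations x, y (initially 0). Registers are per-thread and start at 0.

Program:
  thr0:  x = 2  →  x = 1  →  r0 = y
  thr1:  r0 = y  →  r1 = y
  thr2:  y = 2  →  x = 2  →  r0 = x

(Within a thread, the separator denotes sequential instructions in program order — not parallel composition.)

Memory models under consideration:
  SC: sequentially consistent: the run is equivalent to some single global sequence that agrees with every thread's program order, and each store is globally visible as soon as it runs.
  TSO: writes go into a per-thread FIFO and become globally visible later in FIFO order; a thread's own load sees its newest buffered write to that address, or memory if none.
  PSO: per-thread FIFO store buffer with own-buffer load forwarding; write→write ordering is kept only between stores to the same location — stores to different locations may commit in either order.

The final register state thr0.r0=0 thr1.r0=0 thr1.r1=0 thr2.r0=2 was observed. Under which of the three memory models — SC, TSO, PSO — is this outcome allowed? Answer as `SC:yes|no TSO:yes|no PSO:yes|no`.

SC:yes TSO:yes PSO:yes

outcome vector order: (thr0.r0,thr1.r0,thr1.r1,thr2.r0)
[SC] allowed = {<0 0 0 2>; <0 0 2 2>; <0 2 2 2>; <2 0 0 1>; <2 0 0 2>; <2 0 2 1>; <2 0 2 2>; <2 2 2 1>; <2 2 2 2>}
[TSO] allowed = {<0 0 0 1>; <0 0 0 2>; <0 0 2 1>; <0 0 2 2>; <0 2 2 1>; <0 2 2 2>; <2 0 0 1>; <2 0 0 2>; <2 0 2 1>; <2 0 2 2>; <2 2 2 1>; <2 2 2 2>}
[PSO] allowed = {<0 0 0 1>; <0 0 0 2>; <0 0 2 1>; <0 0 2 2>; <0 2 2 1>; <0 2 2 2>; <2 0 0 1>; <2 0 0 2>; <2 0 2 1>; <2 0 2 2>; <2 2 2 1>; <2 2 2 2>}
target <0 0 0 2> ∈ {SC,TSO,PSO}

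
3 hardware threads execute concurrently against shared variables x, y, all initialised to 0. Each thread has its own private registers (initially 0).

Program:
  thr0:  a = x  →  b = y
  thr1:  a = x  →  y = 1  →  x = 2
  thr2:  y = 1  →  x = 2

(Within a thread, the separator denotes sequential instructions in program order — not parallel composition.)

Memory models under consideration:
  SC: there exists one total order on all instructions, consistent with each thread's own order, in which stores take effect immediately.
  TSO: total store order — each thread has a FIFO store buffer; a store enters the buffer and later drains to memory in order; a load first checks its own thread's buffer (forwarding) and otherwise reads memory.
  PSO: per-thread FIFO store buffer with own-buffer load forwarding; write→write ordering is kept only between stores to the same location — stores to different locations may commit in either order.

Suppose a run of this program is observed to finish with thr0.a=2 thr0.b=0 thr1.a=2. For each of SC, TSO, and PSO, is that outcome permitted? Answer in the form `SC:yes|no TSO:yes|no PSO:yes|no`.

SC:no TSO:no PSO:yes

outcome vector order: (thr0.a,thr0.b,thr1.a)
SC: 6 outcomes — {(0,0,0); (0,0,2); (0,1,0); (0,1,2); (2,1,0); (2,1,2)}
TSO: 6 outcomes — {(0,0,0); (0,0,2); (0,1,0); (0,1,2); (2,1,0); (2,1,2)}
PSO: 8 outcomes — {(0,0,0); (0,0,2); (0,1,0); (0,1,2); (2,0,0); (2,0,2); (2,1,0); (2,1,2)}
target (2,0,2) ∈ {PSO}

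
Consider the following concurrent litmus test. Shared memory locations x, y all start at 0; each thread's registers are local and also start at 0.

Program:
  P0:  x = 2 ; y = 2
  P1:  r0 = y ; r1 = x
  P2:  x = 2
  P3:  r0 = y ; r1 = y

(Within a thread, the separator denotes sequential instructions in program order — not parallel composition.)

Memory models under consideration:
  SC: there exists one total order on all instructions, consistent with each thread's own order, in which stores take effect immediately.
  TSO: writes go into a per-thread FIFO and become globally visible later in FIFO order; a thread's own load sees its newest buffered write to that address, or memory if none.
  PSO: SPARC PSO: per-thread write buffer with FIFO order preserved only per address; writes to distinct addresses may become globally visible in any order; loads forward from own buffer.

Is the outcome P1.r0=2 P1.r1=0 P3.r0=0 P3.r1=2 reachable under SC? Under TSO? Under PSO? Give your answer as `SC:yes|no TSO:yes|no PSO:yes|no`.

outcome vector order: (P1.r0,P1.r1,P3.r0,P3.r1)
SC: 9 outcomes — {(0,0,0,0); (0,0,0,2); (0,0,2,2); (0,2,0,0); (0,2,0,2); (0,2,2,2); (2,2,0,0); (2,2,0,2); (2,2,2,2)}
TSO: 9 outcomes — {(0,0,0,0); (0,0,0,2); (0,0,2,2); (0,2,0,0); (0,2,0,2); (0,2,2,2); (2,2,0,0); (2,2,0,2); (2,2,2,2)}
PSO: 12 outcomes — {(0,0,0,0); (0,0,0,2); (0,0,2,2); (0,2,0,0); (0,2,0,2); (0,2,2,2); (2,0,0,0); (2,0,0,2); (2,0,2,2); (2,2,0,0); (2,2,0,2); (2,2,2,2)}
target (2,0,0,2) ∈ {PSO}

SC:no TSO:no PSO:yes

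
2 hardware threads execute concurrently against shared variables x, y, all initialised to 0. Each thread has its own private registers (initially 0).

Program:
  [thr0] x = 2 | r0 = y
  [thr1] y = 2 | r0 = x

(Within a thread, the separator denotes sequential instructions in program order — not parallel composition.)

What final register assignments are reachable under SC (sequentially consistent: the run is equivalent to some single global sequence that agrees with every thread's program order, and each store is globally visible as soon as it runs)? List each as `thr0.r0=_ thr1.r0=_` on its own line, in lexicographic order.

thr0.r0=0 thr1.r0=2
thr0.r0=2 thr1.r0=0
thr0.r0=2 thr1.r0=2

outcome vector order: (thr0.r0,thr1.r0)
|SC outcomes| = 3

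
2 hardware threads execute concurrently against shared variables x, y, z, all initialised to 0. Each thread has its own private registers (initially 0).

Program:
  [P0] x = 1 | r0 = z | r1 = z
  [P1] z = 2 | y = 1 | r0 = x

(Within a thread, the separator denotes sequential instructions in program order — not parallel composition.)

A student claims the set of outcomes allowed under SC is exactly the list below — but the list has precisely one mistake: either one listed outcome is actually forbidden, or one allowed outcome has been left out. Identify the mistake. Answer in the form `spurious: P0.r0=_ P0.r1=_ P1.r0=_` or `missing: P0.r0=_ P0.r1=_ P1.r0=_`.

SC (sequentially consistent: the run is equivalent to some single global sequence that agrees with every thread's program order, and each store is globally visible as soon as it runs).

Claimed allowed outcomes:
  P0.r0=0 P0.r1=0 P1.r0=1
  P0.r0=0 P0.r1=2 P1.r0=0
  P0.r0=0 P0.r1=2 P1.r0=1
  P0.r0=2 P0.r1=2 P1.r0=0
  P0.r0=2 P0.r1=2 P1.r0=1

spurious: P0.r0=0 P0.r1=2 P1.r0=0

outcome vector order: (P0.r0,P0.r1,P1.r0)
[SC] allowed = {<0 0 1>, <0 2 1>, <2 2 0>, <2 2 1>}
claimed∖SC = {<0 2 0>}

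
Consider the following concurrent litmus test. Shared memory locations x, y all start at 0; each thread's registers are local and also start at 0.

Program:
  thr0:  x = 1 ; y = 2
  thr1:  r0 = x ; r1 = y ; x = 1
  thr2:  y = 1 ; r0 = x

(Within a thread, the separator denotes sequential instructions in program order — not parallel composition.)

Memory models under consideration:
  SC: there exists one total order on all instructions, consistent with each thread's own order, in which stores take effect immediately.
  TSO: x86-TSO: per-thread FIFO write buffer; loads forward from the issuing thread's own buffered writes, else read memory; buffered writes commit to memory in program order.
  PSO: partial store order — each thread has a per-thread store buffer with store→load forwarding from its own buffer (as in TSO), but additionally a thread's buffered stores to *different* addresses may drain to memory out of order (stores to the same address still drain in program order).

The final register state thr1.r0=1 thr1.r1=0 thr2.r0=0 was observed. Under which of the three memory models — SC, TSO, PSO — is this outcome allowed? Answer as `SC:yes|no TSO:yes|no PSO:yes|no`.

outcome vector order: (thr1.r0,thr1.r1,thr2.r0)
[SC] allowed = {000 001 010 011 020 021 101 110 111 120 121}
[TSO] allowed = {000 001 010 011 020 021 100 101 110 111 120 121}
[PSO] allowed = {000 001 010 011 020 021 100 101 110 111 120 121}
target 100 ∈ {TSO,PSO}

SC:no TSO:yes PSO:yes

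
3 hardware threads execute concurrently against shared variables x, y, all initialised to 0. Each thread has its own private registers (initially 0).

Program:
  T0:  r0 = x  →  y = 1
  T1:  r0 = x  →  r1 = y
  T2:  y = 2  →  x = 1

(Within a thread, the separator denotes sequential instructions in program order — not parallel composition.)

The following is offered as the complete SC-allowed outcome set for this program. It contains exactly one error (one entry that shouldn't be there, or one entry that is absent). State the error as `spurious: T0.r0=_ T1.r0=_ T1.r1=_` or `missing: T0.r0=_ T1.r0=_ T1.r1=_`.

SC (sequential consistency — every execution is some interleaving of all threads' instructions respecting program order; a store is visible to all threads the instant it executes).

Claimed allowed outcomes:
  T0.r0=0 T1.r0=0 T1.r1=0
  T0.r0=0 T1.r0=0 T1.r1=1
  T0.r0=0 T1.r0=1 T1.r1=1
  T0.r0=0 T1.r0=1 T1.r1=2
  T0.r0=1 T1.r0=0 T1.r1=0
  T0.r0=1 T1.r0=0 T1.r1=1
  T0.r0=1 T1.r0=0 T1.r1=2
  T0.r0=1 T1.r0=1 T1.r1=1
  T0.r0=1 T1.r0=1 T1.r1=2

outcome vector order: (T0.r0,T1.r0,T1.r1)
under SC → (0,0,0), (0,0,1), (0,0,2), (0,1,1), (0,1,2), (1,0,0), (1,0,1), (1,0,2), (1,1,1), (1,1,2)
SC∖claimed = {(0,0,2)}

missing: T0.r0=0 T1.r0=0 T1.r1=2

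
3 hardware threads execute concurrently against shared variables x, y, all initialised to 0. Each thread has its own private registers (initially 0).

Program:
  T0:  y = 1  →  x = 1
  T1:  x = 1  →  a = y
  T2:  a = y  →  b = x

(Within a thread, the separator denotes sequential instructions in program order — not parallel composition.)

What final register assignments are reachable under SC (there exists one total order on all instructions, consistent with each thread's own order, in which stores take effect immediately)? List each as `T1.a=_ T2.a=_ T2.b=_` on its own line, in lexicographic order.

outcome vector order: (T1.a,T2.a,T2.b)
|SC outcomes| = 7

T1.a=0 T2.a=0 T2.b=0
T1.a=0 T2.a=0 T2.b=1
T1.a=0 T2.a=1 T2.b=1
T1.a=1 T2.a=0 T2.b=0
T1.a=1 T2.a=0 T2.b=1
T1.a=1 T2.a=1 T2.b=0
T1.a=1 T2.a=1 T2.b=1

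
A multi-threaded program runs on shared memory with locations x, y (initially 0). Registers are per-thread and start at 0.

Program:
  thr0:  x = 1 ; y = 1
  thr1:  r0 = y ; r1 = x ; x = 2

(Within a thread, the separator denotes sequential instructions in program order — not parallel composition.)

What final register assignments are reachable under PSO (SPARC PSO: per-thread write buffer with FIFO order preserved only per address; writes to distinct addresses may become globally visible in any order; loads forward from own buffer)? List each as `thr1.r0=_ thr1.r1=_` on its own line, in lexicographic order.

thr1.r0=0 thr1.r1=0
thr1.r0=0 thr1.r1=1
thr1.r0=1 thr1.r1=0
thr1.r0=1 thr1.r1=1

outcome vector order: (thr1.r0,thr1.r1)
|PSO outcomes| = 4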